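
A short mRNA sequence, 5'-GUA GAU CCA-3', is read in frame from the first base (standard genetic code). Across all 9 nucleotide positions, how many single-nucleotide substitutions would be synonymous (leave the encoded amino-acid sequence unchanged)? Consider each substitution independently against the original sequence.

7

Codon 1 (GUA, Val): 3 synonymous substitutions.
Codon 2 (GAU, Asp): 1 synonymous substitution.
Codon 3 (CCA, Pro): 3 synonymous substitutions.
Total: 3 + 1 + 3 = 7.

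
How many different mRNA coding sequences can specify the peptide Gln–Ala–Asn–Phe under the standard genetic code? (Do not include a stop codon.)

32

Gln: 2 codons.
Ala: 4 codons.
Asn: 2 codons.
Phe: 2 codons.
2 × 4 × 2 × 2 = 32.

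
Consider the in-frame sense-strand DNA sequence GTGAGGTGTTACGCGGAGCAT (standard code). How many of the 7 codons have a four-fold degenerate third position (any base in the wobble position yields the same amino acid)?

2

Codon 1 GTG (Val): third position 4-fold.
Codon 2 AGG (Arg): third position 2-fold.
Codon 3 TGT (Cys): third position 2-fold.
Codon 4 TAC (Tyr): third position 2-fold.
Codon 5 GCG (Ala): third position 4-fold.
Codon 6 GAG (Glu): third position 2-fold.
Codon 7 CAT (His): third position 2-fold.
Four-fold degenerate third positions: 2.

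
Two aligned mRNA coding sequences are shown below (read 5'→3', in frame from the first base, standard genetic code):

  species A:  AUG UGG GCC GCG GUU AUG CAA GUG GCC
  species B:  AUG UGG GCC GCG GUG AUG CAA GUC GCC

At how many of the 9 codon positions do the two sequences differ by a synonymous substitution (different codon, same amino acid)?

Codon 1: AUG Met / AUG Met — identical.
Codon 2: UGG Trp / UGG Trp — identical.
Codon 3: GCC Ala / GCC Ala — identical.
Codon 4: GCG Ala / GCG Ala — identical.
Codon 5: GUU Val / GUG Val — synonymous.
Codon 6: AUG Met / AUG Met — identical.
Codon 7: CAA Gln / CAA Gln — identical.
Codon 8: GUG Val / GUC Val — synonymous.
Codon 9: GCC Ala / GCC Ala — identical.
Synonymous differences: 2.

2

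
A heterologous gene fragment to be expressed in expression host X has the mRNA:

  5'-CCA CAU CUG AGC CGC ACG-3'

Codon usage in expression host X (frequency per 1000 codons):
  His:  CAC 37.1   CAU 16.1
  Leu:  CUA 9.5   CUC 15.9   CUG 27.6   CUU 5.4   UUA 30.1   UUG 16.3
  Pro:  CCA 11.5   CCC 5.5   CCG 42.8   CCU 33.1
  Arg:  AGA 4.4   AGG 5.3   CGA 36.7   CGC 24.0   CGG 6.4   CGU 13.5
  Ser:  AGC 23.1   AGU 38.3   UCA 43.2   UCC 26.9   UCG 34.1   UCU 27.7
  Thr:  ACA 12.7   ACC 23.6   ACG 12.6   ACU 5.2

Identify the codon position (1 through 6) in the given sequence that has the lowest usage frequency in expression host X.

1

Codon 1 CCA (Pro): 11.5 per 1000.
Codon 2 CAU (His): 16.1 per 1000.
Codon 3 CUG (Leu): 27.6 per 1000.
Codon 4 AGC (Ser): 23.1 per 1000.
Codon 5 CGC (Arg): 24.0 per 1000.
Codon 6 ACG (Thr): 12.6 per 1000.
Lowest frequency is 11.5 at codon 1.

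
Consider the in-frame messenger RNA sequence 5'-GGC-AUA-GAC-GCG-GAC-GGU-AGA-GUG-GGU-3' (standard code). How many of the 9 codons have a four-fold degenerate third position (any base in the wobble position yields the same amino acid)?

5

Codon 1 GGC (Gly): third position 4-fold.
Codon 2 AUA (Ile): third position 3-fold.
Codon 3 GAC (Asp): third position 2-fold.
Codon 4 GCG (Ala): third position 4-fold.
Codon 5 GAC (Asp): third position 2-fold.
Codon 6 GGU (Gly): third position 4-fold.
Codon 7 AGA (Arg): third position 2-fold.
Codon 8 GUG (Val): third position 4-fold.
Codon 9 GGU (Gly): third position 4-fold.
Four-fold degenerate third positions: 5.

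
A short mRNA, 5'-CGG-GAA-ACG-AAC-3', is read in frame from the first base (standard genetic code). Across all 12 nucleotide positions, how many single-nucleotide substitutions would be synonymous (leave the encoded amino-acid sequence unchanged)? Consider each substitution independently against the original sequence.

9

Codon 1 (CGG, Arg): 4 synonymous substitutions.
Codon 2 (GAA, Glu): 1 synonymous substitution.
Codon 3 (ACG, Thr): 3 synonymous substitutions.
Codon 4 (AAC, Asn): 1 synonymous substitution.
Total: 4 + 1 + 3 + 1 = 9.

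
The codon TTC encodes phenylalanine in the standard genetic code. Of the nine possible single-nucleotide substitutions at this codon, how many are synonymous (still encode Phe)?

Position 1: none → 0 synonymous.
Position 2: none → 0 synonymous.
Position 3: TTT → 1 synonymous.
Total: 0 + 0 + 1 = 1.

1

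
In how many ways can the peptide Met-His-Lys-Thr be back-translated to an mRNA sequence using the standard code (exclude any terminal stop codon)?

16

Met: 1 codon.
His: 2 codons.
Lys: 2 codons.
Thr: 4 codons.
1 × 2 × 2 × 4 = 16.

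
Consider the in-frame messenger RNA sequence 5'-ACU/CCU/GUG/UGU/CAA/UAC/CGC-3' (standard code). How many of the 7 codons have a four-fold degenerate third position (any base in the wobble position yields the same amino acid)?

4

Codon 1 ACU (Thr): third position 4-fold.
Codon 2 CCU (Pro): third position 4-fold.
Codon 3 GUG (Val): third position 4-fold.
Codon 4 UGU (Cys): third position 2-fold.
Codon 5 CAA (Gln): third position 2-fold.
Codon 6 UAC (Tyr): third position 2-fold.
Codon 7 CGC (Arg): third position 4-fold.
Four-fold degenerate third positions: 4.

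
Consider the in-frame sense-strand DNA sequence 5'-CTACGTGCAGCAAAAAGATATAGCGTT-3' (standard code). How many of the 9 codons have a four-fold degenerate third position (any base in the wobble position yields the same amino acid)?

5

Codon 1 CTA (Leu): third position 4-fold.
Codon 2 CGT (Arg): third position 4-fold.
Codon 3 GCA (Ala): third position 4-fold.
Codon 4 GCA (Ala): third position 4-fold.
Codon 5 AAA (Lys): third position 2-fold.
Codon 6 AGA (Arg): third position 2-fold.
Codon 7 TAT (Tyr): third position 2-fold.
Codon 8 AGC (Ser): third position 2-fold.
Codon 9 GTT (Val): third position 4-fold.
Four-fold degenerate third positions: 5.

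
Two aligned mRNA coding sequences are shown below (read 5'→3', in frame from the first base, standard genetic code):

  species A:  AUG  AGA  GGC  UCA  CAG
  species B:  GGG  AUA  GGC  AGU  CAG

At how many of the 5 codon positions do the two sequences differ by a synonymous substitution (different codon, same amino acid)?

Codon 1: AUG Met / GGG Gly — nonsynonymous.
Codon 2: AGA Arg / AUA Ile — nonsynonymous.
Codon 3: GGC Gly / GGC Gly — identical.
Codon 4: UCA Ser / AGU Ser — synonymous.
Codon 5: CAG Gln / CAG Gln — identical.
Synonymous differences: 1.

1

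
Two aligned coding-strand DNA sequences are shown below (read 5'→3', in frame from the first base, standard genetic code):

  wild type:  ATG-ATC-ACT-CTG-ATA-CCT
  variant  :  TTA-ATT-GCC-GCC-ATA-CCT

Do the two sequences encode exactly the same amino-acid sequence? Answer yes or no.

Codon 1: ATG Met / TTA Leu — nonsynonymous.
Codon 2: ATC Ile / ATT Ile — synonymous.
Codon 3: ACT Thr / GCC Ala — nonsynonymous.
Codon 4: CTG Leu / GCC Ala — nonsynonymous.
Codon 5: ATA Ile / ATA Ile — identical.
Codon 6: CCT Pro / CCT Pro — identical.
Nonsynonymous differences: 3 → different protein.

no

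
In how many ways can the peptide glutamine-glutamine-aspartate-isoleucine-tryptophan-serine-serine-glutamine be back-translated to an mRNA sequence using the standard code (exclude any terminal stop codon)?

Gln: 2 codons.
Gln: 2 codons.
Asp: 2 codons.
Ile: 3 codons.
Trp: 1 codon.
Ser: 6 codons.
Ser: 6 codons.
Gln: 2 codons.
2 × 2 × 2 × 3 × 1 × 6 × 6 × 2 = 1728.

1728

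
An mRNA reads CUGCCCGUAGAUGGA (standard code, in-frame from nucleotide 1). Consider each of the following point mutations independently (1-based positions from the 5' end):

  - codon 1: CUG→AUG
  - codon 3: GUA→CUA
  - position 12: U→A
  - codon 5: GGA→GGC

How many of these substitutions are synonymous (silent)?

1

Codon 1: CUG (Leu) → AUG (Met) — missense.
Codon 3: GUA (Val) → CUA (Leu) — missense.
Codon 4: GAU (Asp) → GAA (Glu) — missense.
Codon 5: GGA (Gly) → GGC (Gly) — synonymous.
Synonymous: 1 of 4.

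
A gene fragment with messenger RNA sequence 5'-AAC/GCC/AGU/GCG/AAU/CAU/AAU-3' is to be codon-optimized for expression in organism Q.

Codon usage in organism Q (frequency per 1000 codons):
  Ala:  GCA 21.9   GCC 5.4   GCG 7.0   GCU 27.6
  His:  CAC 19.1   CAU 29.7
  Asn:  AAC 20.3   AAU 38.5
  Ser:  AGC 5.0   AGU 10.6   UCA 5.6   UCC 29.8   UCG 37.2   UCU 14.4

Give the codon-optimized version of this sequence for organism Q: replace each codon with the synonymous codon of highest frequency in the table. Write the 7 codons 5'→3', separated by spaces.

AAU GCU UCG GCU AAU CAU AAU

Codon 1 (Asn): best is AAU at 38.5.
Codon 2 (Ala): best is GCU at 27.6.
Codon 3 (Ser): best is UCG at 37.2.
Codon 4 (Ala): best is GCU at 27.6.
Codon 5 (Asn): best is AAU at 38.5.
Codon 6 (His): best is CAU at 29.7.
Codon 7 (Asn): best is AAU at 38.5.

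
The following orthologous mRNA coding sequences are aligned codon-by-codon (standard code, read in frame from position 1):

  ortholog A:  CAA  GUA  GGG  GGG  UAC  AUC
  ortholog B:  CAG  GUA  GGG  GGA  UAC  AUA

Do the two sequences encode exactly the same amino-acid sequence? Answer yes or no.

yes

Codon 1: CAA Gln / CAG Gln — synonymous.
Codon 2: GUA Val / GUA Val — identical.
Codon 3: GGG Gly / GGG Gly — identical.
Codon 4: GGG Gly / GGA Gly — synonymous.
Codon 5: UAC Tyr / UAC Tyr — identical.
Codon 6: AUC Ile / AUA Ile — synonymous.
Nonsynonymous differences: 0 → same protein.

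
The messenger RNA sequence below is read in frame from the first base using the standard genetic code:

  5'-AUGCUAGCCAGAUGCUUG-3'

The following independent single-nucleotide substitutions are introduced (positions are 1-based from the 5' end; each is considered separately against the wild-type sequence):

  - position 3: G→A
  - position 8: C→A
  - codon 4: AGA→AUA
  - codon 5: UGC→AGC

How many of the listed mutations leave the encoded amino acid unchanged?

0

Codon 1: AUG (Met) → AUA (Ile) — missense.
Codon 3: GCC (Ala) → GAC (Asp) — missense.
Codon 4: AGA (Arg) → AUA (Ile) — missense.
Codon 5: UGC (Cys) → AGC (Ser) — missense.
Synonymous: 0 of 4.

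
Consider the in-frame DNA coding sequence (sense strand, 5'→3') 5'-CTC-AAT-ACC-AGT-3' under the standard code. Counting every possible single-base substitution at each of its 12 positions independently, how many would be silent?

8

Codon 1 (CTC, Leu): 3 synonymous substitutions.
Codon 2 (AAT, Asn): 1 synonymous substitution.
Codon 3 (ACC, Thr): 3 synonymous substitutions.
Codon 4 (AGT, Ser): 1 synonymous substitution.
Total: 3 + 1 + 3 + 1 = 8.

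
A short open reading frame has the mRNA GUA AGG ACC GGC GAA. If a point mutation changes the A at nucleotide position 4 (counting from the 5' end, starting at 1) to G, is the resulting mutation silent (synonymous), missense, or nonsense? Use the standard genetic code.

missense

Position 4 falls in codon 2: AGG → Arg.
After the substitution the codon is GGG → Gly.
Arg ≠ Gly, so this is a missense mutation.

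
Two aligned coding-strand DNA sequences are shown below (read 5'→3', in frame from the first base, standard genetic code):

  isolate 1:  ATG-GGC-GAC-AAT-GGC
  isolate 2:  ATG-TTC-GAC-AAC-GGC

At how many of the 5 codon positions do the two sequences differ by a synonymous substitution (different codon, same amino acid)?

Codon 1: ATG Met / ATG Met — identical.
Codon 2: GGC Gly / TTC Phe — nonsynonymous.
Codon 3: GAC Asp / GAC Asp — identical.
Codon 4: AAT Asn / AAC Asn — synonymous.
Codon 5: GGC Gly / GGC Gly — identical.
Synonymous differences: 1.

1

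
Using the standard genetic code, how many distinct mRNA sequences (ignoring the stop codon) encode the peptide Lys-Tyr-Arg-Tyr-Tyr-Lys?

Lys: 2 codons.
Tyr: 2 codons.
Arg: 6 codons.
Tyr: 2 codons.
Tyr: 2 codons.
Lys: 2 codons.
2 × 2 × 6 × 2 × 2 × 2 = 192.

192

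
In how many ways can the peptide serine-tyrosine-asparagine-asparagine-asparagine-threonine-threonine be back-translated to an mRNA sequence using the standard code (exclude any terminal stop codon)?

1536

Ser: 6 codons.
Tyr: 2 codons.
Asn: 2 codons.
Asn: 2 codons.
Asn: 2 codons.
Thr: 4 codons.
Thr: 4 codons.
6 × 2 × 2 × 2 × 2 × 4 × 4 = 1536.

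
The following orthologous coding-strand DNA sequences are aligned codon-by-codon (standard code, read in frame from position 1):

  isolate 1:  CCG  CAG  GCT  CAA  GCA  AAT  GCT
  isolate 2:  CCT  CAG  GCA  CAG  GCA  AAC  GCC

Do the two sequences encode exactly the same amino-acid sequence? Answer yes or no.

Codon 1: CCG Pro / CCT Pro — synonymous.
Codon 2: CAG Gln / CAG Gln — identical.
Codon 3: GCT Ala / GCA Ala — synonymous.
Codon 4: CAA Gln / CAG Gln — synonymous.
Codon 5: GCA Ala / GCA Ala — identical.
Codon 6: AAT Asn / AAC Asn — synonymous.
Codon 7: GCT Ala / GCC Ala — synonymous.
Nonsynonymous differences: 0 → same protein.

yes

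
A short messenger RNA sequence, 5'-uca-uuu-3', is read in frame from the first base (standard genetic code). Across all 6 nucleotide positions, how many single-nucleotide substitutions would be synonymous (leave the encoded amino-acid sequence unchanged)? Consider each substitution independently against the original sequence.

Codon 1 (UCA, Ser): 3 synonymous substitutions.
Codon 2 (UUU, Phe): 1 synonymous substitution.
Total: 3 + 1 = 4.

4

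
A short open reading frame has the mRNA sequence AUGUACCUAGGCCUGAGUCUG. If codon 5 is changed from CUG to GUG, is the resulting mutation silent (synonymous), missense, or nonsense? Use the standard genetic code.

missense

Position 13 falls in codon 5: CUG → Leu.
After the substitution the codon is GUG → Val.
Leu ≠ Val, so this is a missense mutation.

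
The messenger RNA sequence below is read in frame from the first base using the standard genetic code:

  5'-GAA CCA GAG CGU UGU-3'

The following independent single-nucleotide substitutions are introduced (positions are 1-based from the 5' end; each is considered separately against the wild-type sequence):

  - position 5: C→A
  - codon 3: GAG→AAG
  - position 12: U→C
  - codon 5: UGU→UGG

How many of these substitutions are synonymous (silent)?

1

Codon 2: CCA (Pro) → CAA (Gln) — missense.
Codon 3: GAG (Glu) → AAG (Lys) — missense.
Codon 4: CGU (Arg) → CGC (Arg) — synonymous.
Codon 5: UGU (Cys) → UGG (Trp) — missense.
Synonymous: 1 of 4.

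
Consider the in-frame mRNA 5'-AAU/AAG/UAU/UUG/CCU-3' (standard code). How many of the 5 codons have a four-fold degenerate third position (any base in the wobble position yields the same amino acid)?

1

Codon 1 AAU (Asn): third position 2-fold.
Codon 2 AAG (Lys): third position 2-fold.
Codon 3 UAU (Tyr): third position 2-fold.
Codon 4 UUG (Leu): third position 2-fold.
Codon 5 CCU (Pro): third position 4-fold.
Four-fold degenerate third positions: 1.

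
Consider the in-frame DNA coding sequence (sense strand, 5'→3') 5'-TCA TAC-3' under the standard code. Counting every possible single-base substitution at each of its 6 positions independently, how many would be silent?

Codon 1 (TCA, Ser): 3 synonymous substitutions.
Codon 2 (TAC, Tyr): 1 synonymous substitution.
Total: 3 + 1 = 4.

4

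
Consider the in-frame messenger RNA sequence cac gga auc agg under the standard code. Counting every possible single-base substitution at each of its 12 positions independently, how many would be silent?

Codon 1 (CAC, His): 1 synonymous substitution.
Codon 2 (GGA, Gly): 3 synonymous substitutions.
Codon 3 (AUC, Ile): 2 synonymous substitutions.
Codon 4 (AGG, Arg): 2 synonymous substitutions.
Total: 1 + 3 + 2 + 2 = 8.

8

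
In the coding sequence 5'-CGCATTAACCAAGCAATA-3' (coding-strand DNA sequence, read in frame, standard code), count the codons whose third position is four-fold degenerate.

2

Codon 1 CGC (Arg): third position 4-fold.
Codon 2 ATT (Ile): third position 3-fold.
Codon 3 AAC (Asn): third position 2-fold.
Codon 4 CAA (Gln): third position 2-fold.
Codon 5 GCA (Ala): third position 4-fold.
Codon 6 ATA (Ile): third position 3-fold.
Four-fold degenerate third positions: 2.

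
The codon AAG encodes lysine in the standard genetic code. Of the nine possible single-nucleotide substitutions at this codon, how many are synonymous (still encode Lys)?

Position 1: none → 0 synonymous.
Position 2: none → 0 synonymous.
Position 3: AAA → 1 synonymous.
Total: 0 + 0 + 1 = 1.

1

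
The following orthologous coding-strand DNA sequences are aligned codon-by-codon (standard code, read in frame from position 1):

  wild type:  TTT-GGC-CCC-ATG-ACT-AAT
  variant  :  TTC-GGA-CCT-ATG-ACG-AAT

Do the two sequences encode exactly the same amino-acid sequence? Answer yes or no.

yes

Codon 1: TTT Phe / TTC Phe — synonymous.
Codon 2: GGC Gly / GGA Gly — synonymous.
Codon 3: CCC Pro / CCT Pro — synonymous.
Codon 4: ATG Met / ATG Met — identical.
Codon 5: ACT Thr / ACG Thr — synonymous.
Codon 6: AAT Asn / AAT Asn — identical.
Nonsynonymous differences: 0 → same protein.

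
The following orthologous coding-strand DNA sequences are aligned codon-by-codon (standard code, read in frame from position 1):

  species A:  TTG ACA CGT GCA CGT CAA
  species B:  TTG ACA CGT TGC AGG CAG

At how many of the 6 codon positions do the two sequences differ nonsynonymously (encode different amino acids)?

1

Codon 1: TTG Leu / TTG Leu — identical.
Codon 2: ACA Thr / ACA Thr — identical.
Codon 3: CGT Arg / CGT Arg — identical.
Codon 4: GCA Ala / TGC Cys — nonsynonymous.
Codon 5: CGT Arg / AGG Arg — synonymous.
Codon 6: CAA Gln / CAG Gln — synonymous.
Nonsynonymous differences: 1.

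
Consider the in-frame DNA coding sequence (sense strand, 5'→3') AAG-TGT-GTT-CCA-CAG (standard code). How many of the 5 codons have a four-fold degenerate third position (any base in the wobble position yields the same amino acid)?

2

Codon 1 AAG (Lys): third position 2-fold.
Codon 2 TGT (Cys): third position 2-fold.
Codon 3 GTT (Val): third position 4-fold.
Codon 4 CCA (Pro): third position 4-fold.
Codon 5 CAG (Gln): third position 2-fold.
Four-fold degenerate third positions: 2.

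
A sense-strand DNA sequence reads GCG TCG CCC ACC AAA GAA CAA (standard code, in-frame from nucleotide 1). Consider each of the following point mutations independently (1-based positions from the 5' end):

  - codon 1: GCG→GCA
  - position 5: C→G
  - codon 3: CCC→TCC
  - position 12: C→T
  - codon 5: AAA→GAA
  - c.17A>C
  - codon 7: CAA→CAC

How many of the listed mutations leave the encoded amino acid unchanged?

2

Codon 1: GCG (Ala) → GCA (Ala) — synonymous.
Codon 2: TCG (Ser) → TGG (Trp) — missense.
Codon 3: CCC (Pro) → TCC (Ser) — missense.
Codon 4: ACC (Thr) → ACT (Thr) — synonymous.
Codon 5: AAA (Lys) → GAA (Glu) — missense.
Codon 6: GAA (Glu) → GCA (Ala) — missense.
Codon 7: CAA (Gln) → CAC (His) — missense.
Synonymous: 2 of 7.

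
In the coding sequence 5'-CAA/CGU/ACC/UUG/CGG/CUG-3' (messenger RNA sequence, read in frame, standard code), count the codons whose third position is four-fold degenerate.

4

Codon 1 CAA (Gln): third position 2-fold.
Codon 2 CGU (Arg): third position 4-fold.
Codon 3 ACC (Thr): third position 4-fold.
Codon 4 UUG (Leu): third position 2-fold.
Codon 5 CGG (Arg): third position 4-fold.
Codon 6 CUG (Leu): third position 4-fold.
Four-fold degenerate third positions: 4.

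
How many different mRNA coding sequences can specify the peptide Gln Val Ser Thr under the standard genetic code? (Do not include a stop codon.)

192

Gln: 2 codons.
Val: 4 codons.
Ser: 6 codons.
Thr: 4 codons.
2 × 4 × 6 × 4 = 192.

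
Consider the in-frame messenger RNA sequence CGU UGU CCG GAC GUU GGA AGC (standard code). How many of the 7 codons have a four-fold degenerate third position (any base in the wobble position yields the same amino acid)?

4

Codon 1 CGU (Arg): third position 4-fold.
Codon 2 UGU (Cys): third position 2-fold.
Codon 3 CCG (Pro): third position 4-fold.
Codon 4 GAC (Asp): third position 2-fold.
Codon 5 GUU (Val): third position 4-fold.
Codon 6 GGA (Gly): third position 4-fold.
Codon 7 AGC (Ser): third position 2-fold.
Four-fold degenerate third positions: 4.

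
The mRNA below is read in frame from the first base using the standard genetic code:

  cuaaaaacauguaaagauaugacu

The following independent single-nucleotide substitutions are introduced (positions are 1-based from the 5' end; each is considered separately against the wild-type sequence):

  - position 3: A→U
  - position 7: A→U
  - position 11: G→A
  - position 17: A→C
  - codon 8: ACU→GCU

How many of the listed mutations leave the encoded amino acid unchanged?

1

Codon 1: CUA (Leu) → CUU (Leu) — synonymous.
Codon 3: ACA (Thr) → UCA (Ser) — missense.
Codon 4: UGU (Cys) → UAU (Tyr) — missense.
Codon 6: GAU (Asp) → GCU (Ala) — missense.
Codon 8: ACU (Thr) → GCU (Ala) — missense.
Synonymous: 1 of 5.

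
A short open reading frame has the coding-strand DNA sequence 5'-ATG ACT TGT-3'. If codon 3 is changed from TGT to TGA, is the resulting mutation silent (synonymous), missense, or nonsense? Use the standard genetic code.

nonsense

Position 9 falls in codon 3: TGT → Cys.
After the substitution the codon is TGA → Stop.
The new codon is a stop codon, so this is a nonsense mutation.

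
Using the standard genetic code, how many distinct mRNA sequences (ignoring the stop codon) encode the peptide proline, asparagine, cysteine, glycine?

Pro: 4 codons.
Asn: 2 codons.
Cys: 2 codons.
Gly: 4 codons.
4 × 2 × 2 × 4 = 64.

64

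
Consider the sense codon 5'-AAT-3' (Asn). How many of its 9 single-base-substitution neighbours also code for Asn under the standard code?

1

Position 1: none → 0 synonymous.
Position 2: none → 0 synonymous.
Position 3: AAC → 1 synonymous.
Total: 0 + 0 + 1 = 1.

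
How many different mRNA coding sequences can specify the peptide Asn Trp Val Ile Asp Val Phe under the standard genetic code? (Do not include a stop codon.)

384

Asn: 2 codons.
Trp: 1 codon.
Val: 4 codons.
Ile: 3 codons.
Asp: 2 codons.
Val: 4 codons.
Phe: 2 codons.
2 × 1 × 4 × 3 × 2 × 4 × 2 = 384.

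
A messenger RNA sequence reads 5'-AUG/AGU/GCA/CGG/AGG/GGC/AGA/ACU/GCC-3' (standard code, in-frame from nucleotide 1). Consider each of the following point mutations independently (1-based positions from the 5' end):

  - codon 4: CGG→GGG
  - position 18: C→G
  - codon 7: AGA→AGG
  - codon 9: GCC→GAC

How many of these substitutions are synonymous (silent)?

Codon 4: CGG (Arg) → GGG (Gly) — missense.
Codon 6: GGC (Gly) → GGG (Gly) — synonymous.
Codon 7: AGA (Arg) → AGG (Arg) — synonymous.
Codon 9: GCC (Ala) → GAC (Asp) — missense.
Synonymous: 2 of 4.

2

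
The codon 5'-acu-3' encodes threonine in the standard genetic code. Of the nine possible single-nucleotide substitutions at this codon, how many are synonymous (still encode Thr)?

3

Position 1: none → 0 synonymous.
Position 2: none → 0 synonymous.
Position 3: ACC, ACA, ACG → 3 synonymous.
Total: 0 + 0 + 3 = 3.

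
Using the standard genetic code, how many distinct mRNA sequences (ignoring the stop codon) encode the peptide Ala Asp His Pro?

64

Ala: 4 codons.
Asp: 2 codons.
His: 2 codons.
Pro: 4 codons.
4 × 2 × 2 × 4 = 64.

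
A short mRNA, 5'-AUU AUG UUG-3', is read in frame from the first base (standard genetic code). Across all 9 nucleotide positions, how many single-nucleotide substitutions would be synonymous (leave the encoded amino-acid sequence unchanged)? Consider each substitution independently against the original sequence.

4

Codon 1 (AUU, Ile): 2 synonymous substitutions.
Codon 2 (AUG, Met): 0 synonymous substitutions.
Codon 3 (UUG, Leu): 2 synonymous substitutions.
Total: 2 + 0 + 2 = 4.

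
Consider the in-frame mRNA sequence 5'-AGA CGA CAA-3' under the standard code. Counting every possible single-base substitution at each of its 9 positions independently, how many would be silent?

7

Codon 1 (AGA, Arg): 2 synonymous substitutions.
Codon 2 (CGA, Arg): 4 synonymous substitutions.
Codon 3 (CAA, Gln): 1 synonymous substitution.
Total: 2 + 4 + 1 = 7.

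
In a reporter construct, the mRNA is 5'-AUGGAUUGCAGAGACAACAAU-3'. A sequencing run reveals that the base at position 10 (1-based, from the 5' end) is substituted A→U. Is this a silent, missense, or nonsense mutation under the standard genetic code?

nonsense

Position 10 falls in codon 4: AGA → Arg.
After the substitution the codon is UGA → Stop.
The new codon is a stop codon, so this is a nonsense mutation.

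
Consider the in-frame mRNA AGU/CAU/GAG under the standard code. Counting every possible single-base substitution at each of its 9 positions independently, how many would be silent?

Codon 1 (AGU, Ser): 1 synonymous substitution.
Codon 2 (CAU, His): 1 synonymous substitution.
Codon 3 (GAG, Glu): 1 synonymous substitution.
Total: 1 + 1 + 1 = 3.

3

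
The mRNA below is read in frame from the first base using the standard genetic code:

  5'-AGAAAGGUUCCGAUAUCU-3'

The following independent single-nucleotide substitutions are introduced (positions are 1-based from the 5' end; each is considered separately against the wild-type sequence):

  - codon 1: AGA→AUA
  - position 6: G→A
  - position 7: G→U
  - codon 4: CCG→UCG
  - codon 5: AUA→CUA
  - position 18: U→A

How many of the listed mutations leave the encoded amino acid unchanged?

Codon 1: AGA (Arg) → AUA (Ile) — missense.
Codon 2: AAG (Lys) → AAA (Lys) — synonymous.
Codon 3: GUU (Val) → UUU (Phe) — missense.
Codon 4: CCG (Pro) → UCG (Ser) — missense.
Codon 5: AUA (Ile) → CUA (Leu) — missense.
Codon 6: UCU (Ser) → UCA (Ser) — synonymous.
Synonymous: 2 of 6.

2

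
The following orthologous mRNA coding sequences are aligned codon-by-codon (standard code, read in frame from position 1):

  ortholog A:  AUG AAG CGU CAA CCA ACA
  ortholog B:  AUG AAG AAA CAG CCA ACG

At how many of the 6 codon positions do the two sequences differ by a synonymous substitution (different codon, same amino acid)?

Codon 1: AUG Met / AUG Met — identical.
Codon 2: AAG Lys / AAG Lys — identical.
Codon 3: CGU Arg / AAA Lys — nonsynonymous.
Codon 4: CAA Gln / CAG Gln — synonymous.
Codon 5: CCA Pro / CCA Pro — identical.
Codon 6: ACA Thr / ACG Thr — synonymous.
Synonymous differences: 2.

2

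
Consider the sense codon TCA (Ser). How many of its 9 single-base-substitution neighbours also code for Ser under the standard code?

Position 1: none → 0 synonymous.
Position 2: none → 0 synonymous.
Position 3: TCT, TCC, TCG → 3 synonymous.
Total: 0 + 0 + 3 = 3.

3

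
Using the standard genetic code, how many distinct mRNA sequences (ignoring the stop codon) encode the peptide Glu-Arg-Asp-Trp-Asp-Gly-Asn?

Glu: 2 codons.
Arg: 6 codons.
Asp: 2 codons.
Trp: 1 codon.
Asp: 2 codons.
Gly: 4 codons.
Asn: 2 codons.
2 × 6 × 2 × 1 × 2 × 4 × 2 = 384.

384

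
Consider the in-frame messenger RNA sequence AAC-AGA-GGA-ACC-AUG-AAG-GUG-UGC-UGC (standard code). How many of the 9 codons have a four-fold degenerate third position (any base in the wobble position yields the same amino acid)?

3

Codon 1 AAC (Asn): third position 2-fold.
Codon 2 AGA (Arg): third position 2-fold.
Codon 3 GGA (Gly): third position 4-fold.
Codon 4 ACC (Thr): third position 4-fold.
Codon 5 AUG (Met): third position 1-fold.
Codon 6 AAG (Lys): third position 2-fold.
Codon 7 GUG (Val): third position 4-fold.
Codon 8 UGC (Cys): third position 2-fold.
Codon 9 UGC (Cys): third position 2-fold.
Four-fold degenerate third positions: 3.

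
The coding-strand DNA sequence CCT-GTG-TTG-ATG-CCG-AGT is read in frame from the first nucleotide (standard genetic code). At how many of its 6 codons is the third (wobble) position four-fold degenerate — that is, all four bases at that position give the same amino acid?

3

Codon 1 CCT (Pro): third position 4-fold.
Codon 2 GTG (Val): third position 4-fold.
Codon 3 TTG (Leu): third position 2-fold.
Codon 4 ATG (Met): third position 1-fold.
Codon 5 CCG (Pro): third position 4-fold.
Codon 6 AGT (Ser): third position 2-fold.
Four-fold degenerate third positions: 3.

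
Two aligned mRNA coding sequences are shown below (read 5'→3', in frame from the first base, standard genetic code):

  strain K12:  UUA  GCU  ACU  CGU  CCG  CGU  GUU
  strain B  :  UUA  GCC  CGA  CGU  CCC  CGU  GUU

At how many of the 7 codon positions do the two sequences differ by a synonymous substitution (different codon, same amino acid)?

2

Codon 1: UUA Leu / UUA Leu — identical.
Codon 2: GCU Ala / GCC Ala — synonymous.
Codon 3: ACU Thr / CGA Arg — nonsynonymous.
Codon 4: CGU Arg / CGU Arg — identical.
Codon 5: CCG Pro / CCC Pro — synonymous.
Codon 6: CGU Arg / CGU Arg — identical.
Codon 7: GUU Val / GUU Val — identical.
Synonymous differences: 2.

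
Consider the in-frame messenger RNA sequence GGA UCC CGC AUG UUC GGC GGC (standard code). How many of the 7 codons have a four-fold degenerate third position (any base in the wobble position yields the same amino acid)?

5

Codon 1 GGA (Gly): third position 4-fold.
Codon 2 UCC (Ser): third position 4-fold.
Codon 3 CGC (Arg): third position 4-fold.
Codon 4 AUG (Met): third position 1-fold.
Codon 5 UUC (Phe): third position 2-fold.
Codon 6 GGC (Gly): third position 4-fold.
Codon 7 GGC (Gly): third position 4-fold.
Four-fold degenerate third positions: 5.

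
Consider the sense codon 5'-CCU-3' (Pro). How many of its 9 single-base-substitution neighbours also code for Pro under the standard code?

Position 1: none → 0 synonymous.
Position 2: none → 0 synonymous.
Position 3: CCC, CCA, CCG → 3 synonymous.
Total: 0 + 0 + 3 = 3.

3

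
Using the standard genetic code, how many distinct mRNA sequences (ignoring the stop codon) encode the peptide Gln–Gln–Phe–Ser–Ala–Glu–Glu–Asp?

Gln: 2 codons.
Gln: 2 codons.
Phe: 2 codons.
Ser: 6 codons.
Ala: 4 codons.
Glu: 2 codons.
Glu: 2 codons.
Asp: 2 codons.
2 × 2 × 2 × 6 × 4 × 2 × 2 × 2 = 1536.

1536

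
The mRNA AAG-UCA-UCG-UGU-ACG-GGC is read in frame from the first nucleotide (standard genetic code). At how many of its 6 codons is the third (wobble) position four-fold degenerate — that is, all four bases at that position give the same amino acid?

4

Codon 1 AAG (Lys): third position 2-fold.
Codon 2 UCA (Ser): third position 4-fold.
Codon 3 UCG (Ser): third position 4-fold.
Codon 4 UGU (Cys): third position 2-fold.
Codon 5 ACG (Thr): third position 4-fold.
Codon 6 GGC (Gly): third position 4-fold.
Four-fold degenerate third positions: 4.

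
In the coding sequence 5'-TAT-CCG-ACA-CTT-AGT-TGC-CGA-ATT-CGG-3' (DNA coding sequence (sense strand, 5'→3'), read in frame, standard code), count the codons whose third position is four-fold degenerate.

Codon 1 TAT (Tyr): third position 2-fold.
Codon 2 CCG (Pro): third position 4-fold.
Codon 3 ACA (Thr): third position 4-fold.
Codon 4 CTT (Leu): third position 4-fold.
Codon 5 AGT (Ser): third position 2-fold.
Codon 6 TGC (Cys): third position 2-fold.
Codon 7 CGA (Arg): third position 4-fold.
Codon 8 ATT (Ile): third position 3-fold.
Codon 9 CGG (Arg): third position 4-fold.
Four-fold degenerate third positions: 5.

5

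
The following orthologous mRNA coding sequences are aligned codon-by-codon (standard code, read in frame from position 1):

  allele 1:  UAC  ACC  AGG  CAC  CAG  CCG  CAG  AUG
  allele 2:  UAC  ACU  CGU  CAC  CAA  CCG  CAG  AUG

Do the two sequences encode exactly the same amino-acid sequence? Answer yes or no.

Codon 1: UAC Tyr / UAC Tyr — identical.
Codon 2: ACC Thr / ACU Thr — synonymous.
Codon 3: AGG Arg / CGU Arg — synonymous.
Codon 4: CAC His / CAC His — identical.
Codon 5: CAG Gln / CAA Gln — synonymous.
Codon 6: CCG Pro / CCG Pro — identical.
Codon 7: CAG Gln / CAG Gln — identical.
Codon 8: AUG Met / AUG Met — identical.
Nonsynonymous differences: 0 → same protein.

yes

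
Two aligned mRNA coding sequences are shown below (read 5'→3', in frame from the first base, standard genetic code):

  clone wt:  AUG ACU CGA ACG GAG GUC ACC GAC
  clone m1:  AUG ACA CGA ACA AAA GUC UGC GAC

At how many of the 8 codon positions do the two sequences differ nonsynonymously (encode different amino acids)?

2

Codon 1: AUG Met / AUG Met — identical.
Codon 2: ACU Thr / ACA Thr — synonymous.
Codon 3: CGA Arg / CGA Arg — identical.
Codon 4: ACG Thr / ACA Thr — synonymous.
Codon 5: GAG Glu / AAA Lys — nonsynonymous.
Codon 6: GUC Val / GUC Val — identical.
Codon 7: ACC Thr / UGC Cys — nonsynonymous.
Codon 8: GAC Asp / GAC Asp — identical.
Nonsynonymous differences: 2.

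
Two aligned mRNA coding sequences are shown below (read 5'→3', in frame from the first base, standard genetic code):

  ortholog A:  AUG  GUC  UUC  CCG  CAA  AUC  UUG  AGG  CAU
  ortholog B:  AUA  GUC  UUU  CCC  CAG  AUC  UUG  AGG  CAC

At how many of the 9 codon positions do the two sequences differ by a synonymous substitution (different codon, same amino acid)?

Codon 1: AUG Met / AUA Ile — nonsynonymous.
Codon 2: GUC Val / GUC Val — identical.
Codon 3: UUC Phe / UUU Phe — synonymous.
Codon 4: CCG Pro / CCC Pro — synonymous.
Codon 5: CAA Gln / CAG Gln — synonymous.
Codon 6: AUC Ile / AUC Ile — identical.
Codon 7: UUG Leu / UUG Leu — identical.
Codon 8: AGG Arg / AGG Arg — identical.
Codon 9: CAU His / CAC His — synonymous.
Synonymous differences: 4.

4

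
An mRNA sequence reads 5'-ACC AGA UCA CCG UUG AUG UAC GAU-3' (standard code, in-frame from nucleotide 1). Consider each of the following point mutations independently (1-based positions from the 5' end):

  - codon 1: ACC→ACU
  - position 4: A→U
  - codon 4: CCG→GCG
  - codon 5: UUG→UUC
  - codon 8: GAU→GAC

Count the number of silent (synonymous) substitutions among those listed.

2

Codon 1: ACC (Thr) → ACU (Thr) — synonymous.
Codon 2: AGA (Arg) → UGA (Stop) — nonsense.
Codon 4: CCG (Pro) → GCG (Ala) — missense.
Codon 5: UUG (Leu) → UUC (Phe) — missense.
Codon 8: GAU (Asp) → GAC (Asp) — synonymous.
Synonymous: 2 of 5.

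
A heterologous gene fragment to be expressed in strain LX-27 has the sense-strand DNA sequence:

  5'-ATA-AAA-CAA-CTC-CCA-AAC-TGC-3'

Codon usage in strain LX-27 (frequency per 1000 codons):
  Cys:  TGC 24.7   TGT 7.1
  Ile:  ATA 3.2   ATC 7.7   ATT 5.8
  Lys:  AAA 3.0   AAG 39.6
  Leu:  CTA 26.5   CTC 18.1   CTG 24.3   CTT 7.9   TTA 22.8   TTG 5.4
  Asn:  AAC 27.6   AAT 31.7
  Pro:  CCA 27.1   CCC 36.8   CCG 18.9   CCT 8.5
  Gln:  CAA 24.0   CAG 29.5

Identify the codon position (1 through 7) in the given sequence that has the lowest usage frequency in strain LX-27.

Codon 1 ATA (Ile): 3.2 per 1000.
Codon 2 AAA (Lys): 3.0 per 1000.
Codon 3 CAA (Gln): 24.0 per 1000.
Codon 4 CTC (Leu): 18.1 per 1000.
Codon 5 CCA (Pro): 27.1 per 1000.
Codon 6 AAC (Asn): 27.6 per 1000.
Codon 7 TGC (Cys): 24.7 per 1000.
Lowest frequency is 3.0 at codon 2.

2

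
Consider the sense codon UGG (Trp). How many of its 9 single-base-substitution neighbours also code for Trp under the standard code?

0

Position 1: none → 0 synonymous.
Position 2: none → 0 synonymous.
Position 3: none → 0 synonymous.
Total: 0 + 0 + 0 = 0.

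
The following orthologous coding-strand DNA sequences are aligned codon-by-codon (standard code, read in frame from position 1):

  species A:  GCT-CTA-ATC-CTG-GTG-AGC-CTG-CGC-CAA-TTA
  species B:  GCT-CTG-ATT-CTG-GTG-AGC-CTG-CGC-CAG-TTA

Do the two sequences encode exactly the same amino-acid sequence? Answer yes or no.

Codon 1: GCT Ala / GCT Ala — identical.
Codon 2: CTA Leu / CTG Leu — synonymous.
Codon 3: ATC Ile / ATT Ile — synonymous.
Codon 4: CTG Leu / CTG Leu — identical.
Codon 5: GTG Val / GTG Val — identical.
Codon 6: AGC Ser / AGC Ser — identical.
Codon 7: CTG Leu / CTG Leu — identical.
Codon 8: CGC Arg / CGC Arg — identical.
Codon 9: CAA Gln / CAG Gln — synonymous.
Codon 10: TTA Leu / TTA Leu — identical.
Nonsynonymous differences: 0 → same protein.

yes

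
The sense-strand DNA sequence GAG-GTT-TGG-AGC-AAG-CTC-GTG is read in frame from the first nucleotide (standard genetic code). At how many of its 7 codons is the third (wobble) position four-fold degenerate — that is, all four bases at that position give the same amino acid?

Codon 1 GAG (Glu): third position 2-fold.
Codon 2 GTT (Val): third position 4-fold.
Codon 3 TGG (Trp): third position 1-fold.
Codon 4 AGC (Ser): third position 2-fold.
Codon 5 AAG (Lys): third position 2-fold.
Codon 6 CTC (Leu): third position 4-fold.
Codon 7 GTG (Val): third position 4-fold.
Four-fold degenerate third positions: 3.

3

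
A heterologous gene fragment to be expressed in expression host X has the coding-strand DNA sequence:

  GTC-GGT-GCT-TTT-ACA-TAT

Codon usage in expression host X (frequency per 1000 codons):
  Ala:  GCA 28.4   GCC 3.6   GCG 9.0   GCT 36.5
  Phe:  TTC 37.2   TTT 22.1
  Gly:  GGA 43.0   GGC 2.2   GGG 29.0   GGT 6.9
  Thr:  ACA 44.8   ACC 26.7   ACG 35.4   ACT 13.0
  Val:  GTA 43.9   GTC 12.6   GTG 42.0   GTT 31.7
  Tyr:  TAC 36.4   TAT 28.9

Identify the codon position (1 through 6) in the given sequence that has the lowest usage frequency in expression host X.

2

Codon 1 GTC (Val): 12.6 per 1000.
Codon 2 GGT (Gly): 6.9 per 1000.
Codon 3 GCT (Ala): 36.5 per 1000.
Codon 4 TTT (Phe): 22.1 per 1000.
Codon 5 ACA (Thr): 44.8 per 1000.
Codon 6 TAT (Tyr): 28.9 per 1000.
Lowest frequency is 6.9 at codon 2.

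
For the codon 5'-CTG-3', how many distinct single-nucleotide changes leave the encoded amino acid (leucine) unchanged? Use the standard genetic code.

Position 1: TTG → 1 synonymous.
Position 2: none → 0 synonymous.
Position 3: CTT, CTC, CTA → 3 synonymous.
Total: 1 + 0 + 3 = 4.

4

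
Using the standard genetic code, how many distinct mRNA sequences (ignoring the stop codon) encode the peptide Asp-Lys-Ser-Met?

24

Asp: 2 codons.
Lys: 2 codons.
Ser: 6 codons.
Met: 1 codon.
2 × 2 × 6 × 1 = 24.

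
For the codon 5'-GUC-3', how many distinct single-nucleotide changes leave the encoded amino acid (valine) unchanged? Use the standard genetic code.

3

Position 1: none → 0 synonymous.
Position 2: none → 0 synonymous.
Position 3: GUU, GUA, GUG → 3 synonymous.
Total: 0 + 0 + 3 = 3.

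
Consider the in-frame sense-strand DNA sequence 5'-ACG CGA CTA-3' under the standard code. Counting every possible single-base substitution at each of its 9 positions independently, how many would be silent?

Codon 1 (ACG, Thr): 3 synonymous substitutions.
Codon 2 (CGA, Arg): 4 synonymous substitutions.
Codon 3 (CTA, Leu): 4 synonymous substitutions.
Total: 3 + 4 + 4 = 11.

11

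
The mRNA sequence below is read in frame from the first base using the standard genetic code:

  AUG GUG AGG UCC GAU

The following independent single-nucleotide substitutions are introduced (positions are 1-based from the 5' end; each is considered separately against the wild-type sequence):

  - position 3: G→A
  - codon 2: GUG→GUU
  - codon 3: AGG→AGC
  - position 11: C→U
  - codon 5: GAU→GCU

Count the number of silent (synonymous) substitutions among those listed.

1

Codon 1: AUG (Met) → AUA (Ile) — missense.
Codon 2: GUG (Val) → GUU (Val) — synonymous.
Codon 3: AGG (Arg) → AGC (Ser) — missense.
Codon 4: UCC (Ser) → UUC (Phe) — missense.
Codon 5: GAU (Asp) → GCU (Ala) — missense.
Synonymous: 1 of 5.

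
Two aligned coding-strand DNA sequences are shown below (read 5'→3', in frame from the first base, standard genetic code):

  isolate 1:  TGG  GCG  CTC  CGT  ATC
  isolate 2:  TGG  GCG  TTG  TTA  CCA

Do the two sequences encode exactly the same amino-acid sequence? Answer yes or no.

Codon 1: TGG Trp / TGG Trp — identical.
Codon 2: GCG Ala / GCG Ala — identical.
Codon 3: CTC Leu / TTG Leu — synonymous.
Codon 4: CGT Arg / TTA Leu — nonsynonymous.
Codon 5: ATC Ile / CCA Pro — nonsynonymous.
Nonsynonymous differences: 2 → different protein.

no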